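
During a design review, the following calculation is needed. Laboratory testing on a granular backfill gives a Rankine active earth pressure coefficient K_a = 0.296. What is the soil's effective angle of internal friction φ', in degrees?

K_a = tan²(45° − φ/2) ⇒ 45° − φ/2 = arctan(√0.296) = 28.55°.
φ = 2(45° − 28.55°) = 32.90°.

32.9°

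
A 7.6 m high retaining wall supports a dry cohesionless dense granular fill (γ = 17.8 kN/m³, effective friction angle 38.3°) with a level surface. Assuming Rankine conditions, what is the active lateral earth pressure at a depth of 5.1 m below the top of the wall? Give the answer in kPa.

K_a = (1 − sin φ)/(1 + sin φ) = 0.2347.
σ_h = K_a γ z = 0.2347 × 17.8 × 5.1 = 21.31 kPa.

21.3 kPa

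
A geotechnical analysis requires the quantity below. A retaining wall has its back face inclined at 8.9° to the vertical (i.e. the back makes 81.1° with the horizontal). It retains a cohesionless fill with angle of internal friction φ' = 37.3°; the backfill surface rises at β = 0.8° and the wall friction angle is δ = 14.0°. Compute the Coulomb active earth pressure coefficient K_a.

K_a = sin²(α+φ) / [sin²α · sin(α−δ) · (1 + √{sin(φ+δ)sin(φ−β) / (sin(α−δ)sin(α+β))})²].
With α = 81.1°, φ = 37.3°, δ = 14.0°, β = 0.8°: K_a = 0.2931.

0.293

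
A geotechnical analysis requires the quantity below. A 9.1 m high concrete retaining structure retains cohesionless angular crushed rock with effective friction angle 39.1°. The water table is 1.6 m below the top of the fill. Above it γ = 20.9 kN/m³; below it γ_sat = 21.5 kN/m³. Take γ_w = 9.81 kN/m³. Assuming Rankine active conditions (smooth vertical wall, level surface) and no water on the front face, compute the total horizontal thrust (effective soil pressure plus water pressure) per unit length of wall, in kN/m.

413 kN/m

K_a = tan²(45° − φ/2) = 0.2265.
γ' = 21.5 − 9.81 = 11.69 kN/m³. Depth below WT = 7.5 m.
σ'_h at WT = K_a γ d_w = 7.574 kPa; at base = 7.574 + K_a γ' × 7.5 = 27.43 kPa.
P₁ (0–1.6 m) = ½×7.574×1.6 = 6.059. P₂ (1.6–9.1 m) = ½(7.574+27.43)×7.5 = 131.3.
P_w = ½ γ_w h₂² = 0.5×9.81×7.5² = 275.9. Total = 6.059+131.3+275.9 = 413.2 kN/m.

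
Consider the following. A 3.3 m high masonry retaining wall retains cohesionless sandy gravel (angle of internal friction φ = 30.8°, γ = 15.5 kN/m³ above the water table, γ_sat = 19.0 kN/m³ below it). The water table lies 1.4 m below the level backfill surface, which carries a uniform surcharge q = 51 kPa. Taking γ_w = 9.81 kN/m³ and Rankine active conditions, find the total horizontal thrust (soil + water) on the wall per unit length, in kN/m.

K_a = tan²(45° − φ/2) = 0.3227.
γ' = 19.0 − 9.81 = 9.190 kN/m³. h₂ = H − d_w = 1.9 m.
σ'_h: at surface K_a·q = 16.46; at WT K_a(q+γd_w) = 23.46; at base K_a(q+γd_w+γ'h₂) = 29.10 kPa.
P₁ = ½(16.46+23.46)×1.4 = 27.94; P₂ = ½(23.46+29.10)×1.9 = 49.93; P_w = ½γ_w h₂² = 17.71.
Total = 27.94+49.93+17.71 = 95.58 kN/m.

95.6 kN/m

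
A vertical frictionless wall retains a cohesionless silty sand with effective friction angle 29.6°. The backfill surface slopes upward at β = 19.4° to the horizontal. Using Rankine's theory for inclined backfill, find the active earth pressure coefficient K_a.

K_a = cos β · (cos β − √(cos²β − cos²φ)) / (cos β + √(cos²β − cos²φ)).
cos β = 0.9432, cos φ = 0.8695, √(cos²β − cos²φ) = 0.3656.
K_a = 0.9432 × (0.9432 − 0.3656)/(0.9432 + 0.3656) = 0.4163.

0.416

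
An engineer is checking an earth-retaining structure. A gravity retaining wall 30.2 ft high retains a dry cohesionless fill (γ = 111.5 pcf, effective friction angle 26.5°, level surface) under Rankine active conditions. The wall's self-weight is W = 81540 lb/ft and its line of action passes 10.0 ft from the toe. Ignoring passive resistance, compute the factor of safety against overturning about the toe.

K_a = tan²(45° − 26.5°/2) = 0.3829.
P_a = ½K_aγH² = 0.5×0.3829×111.5×30.2² = 19470 lb/ft, acting at H/3 = 10.07 ft above the base.
Overturning moment M_o = P_a × H/3 = 19470 × 10.07 = 196000.
Resisting moment M_r = W × 10.0 = 81540 × 10.0 = 815400.
FS_overturning = M_r/M_o = 815400/196000 = 4.160.

4.16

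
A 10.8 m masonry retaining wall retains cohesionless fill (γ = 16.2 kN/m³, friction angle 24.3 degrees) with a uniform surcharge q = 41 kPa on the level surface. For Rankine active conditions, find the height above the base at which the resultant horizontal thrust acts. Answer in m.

4.17 m

K_a = 0.4169.
Triangular part P₁ = ½K_aγH² = 393.9 at H/3 = 3.600 m; rectangular part P₂ = K_a q H = 184.6 at H/2 = 5.400 m.
ȳ = (P₁·3.600 + P₂·5.400)/(P₁+P₂) = 4.174 m.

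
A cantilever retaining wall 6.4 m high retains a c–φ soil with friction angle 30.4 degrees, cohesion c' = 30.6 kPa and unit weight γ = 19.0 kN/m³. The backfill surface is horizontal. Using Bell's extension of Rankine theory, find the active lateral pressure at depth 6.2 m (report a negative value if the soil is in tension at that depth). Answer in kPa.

K_a = (1 − sin φ)/(1 + sin φ) = 0.3280.
σ_a = K_a γ z − 2c√K_a = 0.3280×19.0×6.2 − 2×30.6×0.5727 = 3.588 kPa.

3.59 kPa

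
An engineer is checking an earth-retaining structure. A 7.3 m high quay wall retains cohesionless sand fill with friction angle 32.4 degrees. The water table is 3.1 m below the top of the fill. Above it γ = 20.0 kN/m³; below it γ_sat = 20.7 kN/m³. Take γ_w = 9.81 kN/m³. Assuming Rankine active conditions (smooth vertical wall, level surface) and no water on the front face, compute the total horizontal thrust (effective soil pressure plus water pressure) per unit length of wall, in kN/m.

K_a = tan²(45° − φ/2) = 0.3022.
γ' = 20.7 − 9.81 = 10.89 kN/m³. Depth below WT = 4.2 m.
σ'_h at WT = K_a γ d_w = 18.74 kPa; at base = 18.74 + K_a γ' × 4.2 = 32.56 kPa.
P₁ (0–3.1 m) = ½×18.74×3.1 = 29.04. P₂ (3.1–7.3 m) = ½(18.74+32.56)×4.2 = 107.7.
P_w = ½ γ_w h₂² = 0.5×9.81×4.2² = 86.52. Total = 29.04+107.7+86.52 = 223.3 kN/m.

223 kN/m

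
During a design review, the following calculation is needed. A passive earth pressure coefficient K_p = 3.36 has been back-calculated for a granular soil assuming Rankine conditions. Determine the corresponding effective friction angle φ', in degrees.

K_p = (1+sin φ)/(1−sin φ) ⇒ sin φ = (K_p − 1)/(K_p + 1) = 0.5413.
φ = arcsin(0.5413) = 32.77°.

32.8°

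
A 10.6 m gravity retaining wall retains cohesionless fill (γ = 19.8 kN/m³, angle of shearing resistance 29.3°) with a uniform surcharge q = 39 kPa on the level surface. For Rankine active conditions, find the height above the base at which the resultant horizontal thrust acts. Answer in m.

4.01 m

K_a = 0.3428.
Triangular part P₁ = ½K_aγH² = 381.4 at H/3 = 3.533 m; rectangular part P₂ = K_a q H = 141.7 at H/2 = 5.300 m.
ȳ = (P₁·3.533 + P₂·5.300)/(P₁+P₂) = 4.012 m.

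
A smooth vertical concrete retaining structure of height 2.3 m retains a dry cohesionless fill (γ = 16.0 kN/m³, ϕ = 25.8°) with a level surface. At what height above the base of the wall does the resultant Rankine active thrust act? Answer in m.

0.767 m

K_a = 0.3935.
The pressure distribution is triangular, so the resultant acts at H/3 above the base = 2.3/3 = 0.7667 m.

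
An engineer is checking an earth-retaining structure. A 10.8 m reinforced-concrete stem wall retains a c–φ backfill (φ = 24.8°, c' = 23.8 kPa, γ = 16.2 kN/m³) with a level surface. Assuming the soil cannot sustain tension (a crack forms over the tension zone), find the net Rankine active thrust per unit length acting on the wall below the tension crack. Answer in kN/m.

K_a = 0.4090; √K_a = 0.6395.
Tension-crack depth z_c = 2c/(γ√K_a) = 2×23.8/(16.2×0.6395) = 4.594 m.
σ_a at base = K_a γ H − 2c√K_a = 0.4090×16.2×10.8 − 2×23.8×0.6395 = 41.12 kPa.
P_a = ½ × 41.12 × (H − z_c) = 0.5×41.12×6.206 = 127.6 kN/m.

128 kN/m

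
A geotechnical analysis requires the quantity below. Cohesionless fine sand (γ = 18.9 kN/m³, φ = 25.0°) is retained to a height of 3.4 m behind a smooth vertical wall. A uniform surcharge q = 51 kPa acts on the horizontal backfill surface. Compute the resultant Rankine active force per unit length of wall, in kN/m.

115 kN/m

K_a = tan²(45° − φ/2) = 0.4059.
Soil triangle: ½ K_a γ H² = 0.5×0.4059×18.9×3.4² = 44.34 kN/m.
Surcharge rectangle: K_a q H = 0.4059×51×3.4 = 70.38 kN/m.
Total = 44.34 + 70.38 = 114.7 kN/m.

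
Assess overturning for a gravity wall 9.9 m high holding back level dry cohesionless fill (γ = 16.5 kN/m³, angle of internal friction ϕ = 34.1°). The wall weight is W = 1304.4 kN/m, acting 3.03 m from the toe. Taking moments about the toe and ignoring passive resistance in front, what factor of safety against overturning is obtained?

K_a = tan²(45° − 34.1°/2) = 0.2815.
P_a = ½K_aγH² = 0.5×0.2815×16.5×9.9² = 227.6 kN/m, acting at H/3 = 3.300 m above the base.
Overturning moment M_o = P_a × H/3 = 227.6 × 3.300 = 751.2.
Resisting moment M_r = W × 3.03 = 1304.4 × 3.03 = 3952.
FS_overturning = M_r/M_o = 3952/751.2 = 5.261.

5.26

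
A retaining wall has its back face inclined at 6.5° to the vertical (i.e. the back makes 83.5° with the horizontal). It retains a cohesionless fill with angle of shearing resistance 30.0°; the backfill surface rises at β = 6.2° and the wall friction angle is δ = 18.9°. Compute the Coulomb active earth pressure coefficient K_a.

0.378

K_a = sin²(α+φ) / [sin²α · sin(α−δ) · (1 + √{sin(φ+δ)sin(φ−β) / (sin(α−δ)sin(α+β))})²].
With α = 83.5°, φ = 30.0°, δ = 18.9°, β = 6.2°: K_a = 0.3777.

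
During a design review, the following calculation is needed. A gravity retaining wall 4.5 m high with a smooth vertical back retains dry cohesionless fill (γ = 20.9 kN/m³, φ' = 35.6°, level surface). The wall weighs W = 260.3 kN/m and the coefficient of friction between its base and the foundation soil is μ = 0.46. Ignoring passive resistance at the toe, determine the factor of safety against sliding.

K_a = tan²(45° − 35.6°/2) = 0.2641.
P_a = ½K_aγH² = 0.5×0.2641×20.9×4.5² = 55.89 kN/m, acting at H/3 = 1.500 m above the base.
FS_sliding = μW / P_a = 0.46×260.3 / 55.89 = 2.142.

2.14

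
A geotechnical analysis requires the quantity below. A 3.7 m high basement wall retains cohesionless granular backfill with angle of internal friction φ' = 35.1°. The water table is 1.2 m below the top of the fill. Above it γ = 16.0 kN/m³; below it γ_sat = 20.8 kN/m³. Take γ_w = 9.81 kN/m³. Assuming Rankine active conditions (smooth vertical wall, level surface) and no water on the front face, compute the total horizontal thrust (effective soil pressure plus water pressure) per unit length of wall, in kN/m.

56.0 kN/m

K_a = tan²(45° − φ/2) = 0.2698.
γ' = 20.8 − 9.81 = 10.99 kN/m³. Depth below WT = 2.5 m.
σ'_h at WT = K_a γ d_w = 5.181 kPa; at base = 5.181 + K_a γ' × 2.5 = 12.59 kPa.
P₁ (0–1.2 m) = ½×5.181×1.2 = 3.109. P₂ (1.2–3.7 m) = ½(5.181+12.59)×2.5 = 22.22.
P_w = ½ γ_w h₂² = 0.5×9.81×2.5² = 30.66. Total = 3.109+22.22+30.66 = 55.98 kN/m.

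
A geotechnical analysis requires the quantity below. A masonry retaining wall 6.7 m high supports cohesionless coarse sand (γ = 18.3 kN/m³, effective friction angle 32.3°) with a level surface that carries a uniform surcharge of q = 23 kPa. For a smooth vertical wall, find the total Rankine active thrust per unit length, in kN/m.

K_a = tan²(45° − φ/2) = 0.3035.
Soil triangle: ½ K_a γ H² = 0.5×0.3035×18.3×6.7² = 124.7 kN/m.
Surcharge rectangle: K_a q H = 0.3035×23×6.7 = 46.77 kN/m.
Total = 124.7 + 46.77 = 171.4 kN/m.

171 kN/m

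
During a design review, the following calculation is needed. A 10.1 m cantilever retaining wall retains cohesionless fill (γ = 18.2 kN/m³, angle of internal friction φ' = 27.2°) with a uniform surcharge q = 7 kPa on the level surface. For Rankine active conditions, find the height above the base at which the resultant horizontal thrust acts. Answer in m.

3.49 m

K_a = 0.3726.
Triangular part P₁ = ½K_aγH² = 345.9 at H/3 = 3.367 m; rectangular part P₂ = K_a q H = 26.34 at H/2 = 5.050 m.
ȳ = (P₁·3.367 + P₂·5.050)/(P₁+P₂) = 3.486 m.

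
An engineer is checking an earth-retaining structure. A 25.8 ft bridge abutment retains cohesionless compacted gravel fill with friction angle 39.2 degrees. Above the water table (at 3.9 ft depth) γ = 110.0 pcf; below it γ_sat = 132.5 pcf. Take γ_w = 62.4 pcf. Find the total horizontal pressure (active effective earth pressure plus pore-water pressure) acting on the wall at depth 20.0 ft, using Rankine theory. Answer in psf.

K_a = (1 − sin φ)/(1 + sin φ) = 0.2255.
γ' = 132.5 − 62.4 = 70.10 pcf.
Effective vertical stress at 20.0 ft: σ'_v = 110.0×3.9 + 70.10×16.1 = 1558 psf.
σ'_h = K_a σ'_v = 0.2255 × 1558 = 351.2 psf; u = γ_w × 16.1 = 1005 psf.
Total σ_h = 351.2 + 1005 = 1356 psf.

1360 psf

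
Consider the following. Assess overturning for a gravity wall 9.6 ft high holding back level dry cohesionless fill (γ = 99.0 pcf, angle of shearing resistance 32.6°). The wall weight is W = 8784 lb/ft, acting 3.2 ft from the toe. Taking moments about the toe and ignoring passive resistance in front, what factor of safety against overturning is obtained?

6.42

K_a = tan²(45° − 32.6°/2) = 0.2997.
P_a = ½K_aγH² = 0.5×0.2997×99.0×9.6² = 1367 lb/ft, acting at H/3 = 3.200 ft above the base.
Overturning moment M_o = P_a × H/3 = 1367 × 3.200 = 4376.
Resisting moment M_r = W × 3.2 = 8784 × 3.2 = 28110.
FS_overturning = M_r/M_o = 28110/4376 = 6.424.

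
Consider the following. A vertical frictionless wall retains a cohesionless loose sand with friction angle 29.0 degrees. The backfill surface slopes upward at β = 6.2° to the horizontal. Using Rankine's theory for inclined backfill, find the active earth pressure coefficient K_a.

0.353

K_a = cos β · (cos β − √(cos²β − cos²φ)) / (cos β + √(cos²β − cos²φ)).
cos β = 0.9942, cos φ = 0.8746, √(cos²β − cos²φ) = 0.4726.
K_a = 0.9942 × (0.9942 − 0.4726)/(0.9942 + 0.4726) = 0.3535.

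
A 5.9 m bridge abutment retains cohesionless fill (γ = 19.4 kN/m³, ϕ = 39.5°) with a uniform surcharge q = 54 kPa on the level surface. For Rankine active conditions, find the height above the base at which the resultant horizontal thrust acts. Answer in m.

K_a = 0.2224.
Triangular part P₁ = ½K_aγH² = 75.11 at H/3 = 1.967 m; rectangular part P₂ = K_a q H = 70.87 at H/2 = 2.950 m.
ȳ = (P₁·1.967 + P₂·2.950)/(P₁+P₂) = 2.444 m.

2.44 m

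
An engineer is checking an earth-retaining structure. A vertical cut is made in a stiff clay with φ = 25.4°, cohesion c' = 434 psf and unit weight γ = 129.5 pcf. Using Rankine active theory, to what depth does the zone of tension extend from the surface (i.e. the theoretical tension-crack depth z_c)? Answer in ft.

K_a = tan²(45° − 25.4°/2) = 0.3996; √K_a = 0.6322.
The active pressure is zero where K_a γ z = 2c√K_a, so z_c = 2c/(γ√K_a) = 2×434/(129.5×0.6322) = 10.60 ft.

10.6 ft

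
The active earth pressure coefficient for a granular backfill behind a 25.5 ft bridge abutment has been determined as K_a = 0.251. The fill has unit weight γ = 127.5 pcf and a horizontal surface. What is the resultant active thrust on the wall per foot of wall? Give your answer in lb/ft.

10400 lb/ft

P = ½ K_a γ H² = 0.5 × 0.251 × 127.5 × 25.5² = 10400 lb/ft.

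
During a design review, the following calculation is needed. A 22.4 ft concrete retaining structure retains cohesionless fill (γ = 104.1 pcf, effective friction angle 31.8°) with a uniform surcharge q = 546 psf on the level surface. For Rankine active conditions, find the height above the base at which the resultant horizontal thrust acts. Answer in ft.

K_a = 0.3098.
Triangular part P₁ = ½K_aγH² = 8091 at H/3 = 7.467 ft; rectangular part P₂ = K_a q H = 3789 at H/2 = 11.20 ft.
ȳ = (P₁·7.467 + P₂·11.20)/(P₁+P₂) = 8.657 ft.

8.66 ft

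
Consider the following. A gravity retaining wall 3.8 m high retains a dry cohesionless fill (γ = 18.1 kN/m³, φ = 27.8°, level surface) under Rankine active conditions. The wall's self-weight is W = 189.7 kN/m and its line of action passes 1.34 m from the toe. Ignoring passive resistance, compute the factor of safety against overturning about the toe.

4.22

K_a = tan²(45° − 27.8°/2) = 0.3639.
P_a = ½K_aγH² = 0.5×0.3639×18.1×3.8² = 47.55 kN/m, acting at H/3 = 1.267 m above the base.
Overturning moment M_o = P_a × H/3 = 47.55 × 1.267 = 60.24.
Resisting moment M_r = W × 1.34 = 189.7 × 1.34 = 254.2.
FS_overturning = M_r/M_o = 254.2/60.24 = 4.220.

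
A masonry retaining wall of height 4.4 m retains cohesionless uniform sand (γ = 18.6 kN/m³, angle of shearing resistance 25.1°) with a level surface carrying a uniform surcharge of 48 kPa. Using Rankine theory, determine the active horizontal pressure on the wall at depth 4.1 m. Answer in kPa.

50.2 kPa

K_a = (1 − sin φ)/(1 + sin φ) = 0.4043.
σ_v = γz + q = 18.6 × 4.1 + 48 = 124.3 kPa.
σ_h = K_a σ_v = 0.4043 × 124.3 = 50.24 kPa.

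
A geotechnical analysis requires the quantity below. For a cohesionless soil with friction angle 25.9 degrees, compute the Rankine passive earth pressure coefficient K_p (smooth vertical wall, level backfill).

2.55

K_p = (1 + sin φ)/(1 − sin φ) = tan²(45° + 25.9°/2) = 2.551.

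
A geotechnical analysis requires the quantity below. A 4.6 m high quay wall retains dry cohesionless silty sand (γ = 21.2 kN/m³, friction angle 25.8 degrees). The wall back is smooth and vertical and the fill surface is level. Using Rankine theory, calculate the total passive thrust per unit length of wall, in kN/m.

570 kN/m

K_p = tan²(45° + φ/2) = 2.541.
P_p = ½ K_p γ H² = 0.5 × 2.541 × 21.2 × 4.6² = 570.0 kN/m.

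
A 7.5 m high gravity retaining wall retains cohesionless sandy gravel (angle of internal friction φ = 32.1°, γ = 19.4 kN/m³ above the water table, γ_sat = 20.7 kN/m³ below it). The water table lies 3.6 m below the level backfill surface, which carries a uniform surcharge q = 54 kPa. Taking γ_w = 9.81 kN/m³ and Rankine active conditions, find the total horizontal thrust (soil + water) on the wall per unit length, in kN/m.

K_a = tan²(45° − φ/2) = 0.3060.
γ' = 20.7 − 9.81 = 10.89 kN/m³. h₂ = H − d_w = 3.9 m.
σ'_h: at surface K_a·q = 16.52; at WT K_a(q+γd_w) = 37.89; at base K_a(q+γd_w+γ'h₂) = 50.89 kPa.
P₁ = ½(16.52+37.89)×3.6 = 97.95; P₂ = ½(37.89+50.89)×3.9 = 173.1; P_w = ½γ_w h₂² = 74.61.
Total = 97.95+173.1+74.61 = 345.7 kN/m.

346 kN/m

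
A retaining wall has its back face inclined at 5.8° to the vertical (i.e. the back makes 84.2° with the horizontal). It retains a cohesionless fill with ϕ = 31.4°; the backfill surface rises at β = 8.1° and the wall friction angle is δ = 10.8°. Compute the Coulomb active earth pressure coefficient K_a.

0.368

K_a = sin²(α+φ) / [sin²α · sin(α−δ) · (1 + √{sin(φ+δ)sin(φ−β) / (sin(α−δ)sin(α+β))})²].
With α = 84.2°, φ = 31.4°, δ = 10.8°, β = 8.1°: K_a = 0.3678.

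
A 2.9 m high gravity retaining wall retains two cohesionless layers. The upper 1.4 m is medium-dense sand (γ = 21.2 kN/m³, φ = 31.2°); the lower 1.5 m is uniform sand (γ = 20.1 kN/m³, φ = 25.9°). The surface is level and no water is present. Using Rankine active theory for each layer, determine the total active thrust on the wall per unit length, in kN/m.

K_a1 = tan²(45°−31.2°/2) = 0.3175; K_a2 = tan²(45°−25.9°/2) = 0.3920.
Layer 1: σ at base = K_a1 γ₁ h₁ = 9.423 kPa; P₁ = ½×9.423×1.4 = 6.596.
Layer 2: σ_v at top = γ₁h₁ = 29.68; σ_h top = K_a2×29.68 = 11.63; σ_h base = K_a2×(29.68+20.1×1.5) = 23.45.
P₂ = ½(11.63+23.45)×1.5 = 26.31. Total P_a = 6.596+26.31 = 32.91 kN/m.

32.9 kN/m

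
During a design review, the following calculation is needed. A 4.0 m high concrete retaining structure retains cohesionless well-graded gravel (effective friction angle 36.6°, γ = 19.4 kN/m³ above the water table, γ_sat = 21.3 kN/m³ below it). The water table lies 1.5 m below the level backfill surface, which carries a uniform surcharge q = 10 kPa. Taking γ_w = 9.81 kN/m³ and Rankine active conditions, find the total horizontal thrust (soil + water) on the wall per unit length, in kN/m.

73.8 kN/m

K_a = tan²(45° − φ/2) = 0.2530.
γ' = 21.3 − 9.81 = 11.49 kN/m³. h₂ = H − d_w = 2.5 m.
σ'_h: at surface K_a·q = 2.530; at WT K_a(q+γd_w) = 9.891; at base K_a(q+γd_w+γ'h₂) = 17.16 kPa.
P₁ = ½(2.530+9.891)×1.5 = 9.315; P₂ = ½(9.891+17.16)×2.5 = 33.81; P_w = ½γ_w h₂² = 30.66.
Total = 9.315+33.81+30.66 = 73.78 kN/m.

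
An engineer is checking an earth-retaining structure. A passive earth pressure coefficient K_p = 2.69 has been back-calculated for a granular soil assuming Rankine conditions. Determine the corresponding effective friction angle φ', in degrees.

K_p = (1+sin φ)/(1−sin φ) ⇒ sin φ = (K_p − 1)/(K_p + 1) = 0.4580.
φ = arcsin(0.4580) = 27.26°.

27.3°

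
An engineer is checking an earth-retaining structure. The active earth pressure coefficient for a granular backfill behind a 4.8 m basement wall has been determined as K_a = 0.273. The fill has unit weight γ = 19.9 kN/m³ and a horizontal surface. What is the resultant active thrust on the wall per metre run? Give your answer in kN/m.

62.6 kN/m

P = ½ K_a γ H² = 0.5 × 0.273 × 19.9 × 4.8² = 62.58 kN/m.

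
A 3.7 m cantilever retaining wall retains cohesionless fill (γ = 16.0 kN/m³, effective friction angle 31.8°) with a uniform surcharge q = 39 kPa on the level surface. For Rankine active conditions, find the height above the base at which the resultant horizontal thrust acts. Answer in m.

K_a = 0.3098.
Triangular part P₁ = ½K_aγH² = 33.93 at H/3 = 1.233 m; rectangular part P₂ = K_a q H = 44.70 at H/2 = 1.850 m.
ȳ = (P₁·1.233 + P₂·1.850)/(P₁+P₂) = 1.584 m.

1.58 m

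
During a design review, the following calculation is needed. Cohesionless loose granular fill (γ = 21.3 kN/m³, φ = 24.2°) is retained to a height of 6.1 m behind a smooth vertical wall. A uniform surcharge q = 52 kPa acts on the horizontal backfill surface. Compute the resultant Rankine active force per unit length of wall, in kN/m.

K_a = tan²(45° − φ/2) = 0.4185.
Soil triangle: ½ K_a γ H² = 0.5×0.4185×21.3×6.1² = 165.9 kN/m.
Surcharge rectangle: K_a q H = 0.4185×52×6.1 = 132.8 kN/m.
Total = 165.9 + 132.8 = 298.6 kN/m.

299 kN/m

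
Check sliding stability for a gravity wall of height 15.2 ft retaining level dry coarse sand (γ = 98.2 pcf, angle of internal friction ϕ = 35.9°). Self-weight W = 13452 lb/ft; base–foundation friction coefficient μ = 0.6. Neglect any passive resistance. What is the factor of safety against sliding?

2.73

K_a = tan²(45° − 35.9°/2) = 0.2607.
P_a = ½K_aγH² = 0.5×0.2607×98.2×15.2² = 2958 lb/ft, acting at H/3 = 5.067 ft above the base.
FS_sliding = μW / P_a = 0.6×13452 / 2958 = 2.729.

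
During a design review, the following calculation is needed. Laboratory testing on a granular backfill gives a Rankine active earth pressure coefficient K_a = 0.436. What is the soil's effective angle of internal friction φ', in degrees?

K_a = tan²(45° − φ/2) ⇒ 45° − φ/2 = arctan(√0.436) = 33.44°.
φ = 2(45° − 33.44°) = 23.13°.

23.1°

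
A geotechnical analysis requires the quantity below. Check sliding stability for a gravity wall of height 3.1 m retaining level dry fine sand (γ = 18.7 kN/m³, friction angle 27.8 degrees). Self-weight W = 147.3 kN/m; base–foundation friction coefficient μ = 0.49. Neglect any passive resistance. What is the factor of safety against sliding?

2.21

K_a = tan²(45° − 27.8°/2) = 0.3639.
P_a = ½K_aγH² = 0.5×0.3639×18.7×3.1² = 32.70 kN/m, acting at H/3 = 1.033 m above the base.
FS_sliding = μW / P_a = 0.49×147.3 / 32.70 = 2.207.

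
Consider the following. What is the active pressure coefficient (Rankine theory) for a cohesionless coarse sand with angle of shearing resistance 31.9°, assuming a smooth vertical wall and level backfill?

0.309

K_a = tan²(45° − φ/2) = tan²(29.05°) = 0.3085.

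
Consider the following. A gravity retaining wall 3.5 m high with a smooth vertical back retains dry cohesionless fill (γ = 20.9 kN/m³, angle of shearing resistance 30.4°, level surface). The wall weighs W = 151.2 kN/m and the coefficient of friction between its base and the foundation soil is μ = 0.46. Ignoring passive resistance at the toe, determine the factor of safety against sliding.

K_a = tan²(45° − 30.4°/2) = 0.3280.
P_a = ½K_aγH² = 0.5×0.3280×20.9×3.5² = 41.99 kN/m, acting at H/3 = 1.167 m above the base.
FS_sliding = μW / P_a = 0.46×151.2 / 41.99 = 1.657.

1.66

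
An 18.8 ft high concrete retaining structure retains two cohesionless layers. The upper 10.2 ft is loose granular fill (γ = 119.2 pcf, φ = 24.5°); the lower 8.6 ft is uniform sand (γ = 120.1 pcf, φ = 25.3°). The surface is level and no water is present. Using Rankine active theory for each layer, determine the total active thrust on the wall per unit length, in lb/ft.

K_a1 = tan²(45°−24.5°/2) = 0.4137; K_a2 = tan²(45°−25.3°/2) = 0.4012.
Layer 1: σ at base = K_a1 γ₁ h₁ = 503.0 psf; P₁ = ½×503.0×10.2 = 2565.
Layer 2: σ_v at top = γ₁h₁ = 1216; σ_h top = K_a2×1216 = 487.8; σ_h base = K_a2×(1216+120.1×8.6) = 902.2.
P₂ = ½(487.8+902.2)×8.6 = 5977. Total P_a = 2565+5977 = 8542 lb/ft.

8540 lb/ft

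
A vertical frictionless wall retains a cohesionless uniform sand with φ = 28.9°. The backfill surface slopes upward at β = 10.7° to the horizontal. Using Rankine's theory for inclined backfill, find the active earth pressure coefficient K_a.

K_a = cos β · (cos β − √(cos²β − cos²φ)) / (cos β + √(cos²β − cos²φ)).
cos β = 0.9826, cos φ = 0.8755, √(cos²β − cos²φ) = 0.4462.
K_a = 0.9826 × (0.9826 − 0.4462)/(0.9826 + 0.4462) = 0.3689.

0.369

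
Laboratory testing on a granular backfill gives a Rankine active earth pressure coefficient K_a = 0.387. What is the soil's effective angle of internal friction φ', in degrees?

26.2°

K_a = tan²(45° − φ/2) ⇒ 45° − φ/2 = arctan(√0.387) = 31.89°.
φ = 2(45° − 31.89°) = 26.23°.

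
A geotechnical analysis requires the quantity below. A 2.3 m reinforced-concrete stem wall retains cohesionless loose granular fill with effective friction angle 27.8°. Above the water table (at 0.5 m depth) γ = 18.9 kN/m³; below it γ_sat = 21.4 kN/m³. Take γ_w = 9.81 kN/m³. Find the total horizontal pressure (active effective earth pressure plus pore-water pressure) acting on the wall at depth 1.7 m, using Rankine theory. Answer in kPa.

20.3 kPa

K_a = (1 − sin φ)/(1 + sin φ) = 0.3639.
γ' = 21.4 − 9.81 = 11.59 kN/m³.
Effective vertical stress at 1.7 m: σ'_v = 18.9×0.5 + 11.59×1.20 = 23.36 kPa.
σ'_h = K_a σ'_v = 0.3639 × 23.36 = 8.500 kPa; u = γ_w × 1.20 = 11.77 kPa.
Total σ_h = 8.500 + 11.77 = 20.27 kPa.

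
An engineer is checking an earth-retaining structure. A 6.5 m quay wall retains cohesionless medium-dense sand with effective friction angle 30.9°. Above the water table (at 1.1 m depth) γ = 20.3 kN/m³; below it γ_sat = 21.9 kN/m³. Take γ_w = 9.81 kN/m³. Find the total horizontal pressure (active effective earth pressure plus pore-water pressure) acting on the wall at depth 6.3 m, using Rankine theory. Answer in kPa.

78.4 kPa

K_a = (1 − sin φ)/(1 + sin φ) = 0.3214.
γ' = 21.9 − 9.81 = 12.09 kN/m³.
Effective vertical stress at 6.3 m: σ'_v = 20.3×1.1 + 12.09×5.20 = 85.20 kPa.
σ'_h = K_a σ'_v = 0.3214 × 85.20 = 27.38 kPa; u = γ_w × 5.20 = 51.01 kPa.
Total σ_h = 27.38 + 51.01 = 78.40 kPa.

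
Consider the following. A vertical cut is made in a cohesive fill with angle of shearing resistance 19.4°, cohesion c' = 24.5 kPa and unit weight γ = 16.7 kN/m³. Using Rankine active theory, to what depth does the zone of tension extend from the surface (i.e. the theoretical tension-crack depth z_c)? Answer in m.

4.14 m

K_a = tan²(45° − 19.4°/2) = 0.5013; √K_a = 0.7080.
The active pressure is zero where K_a γ z = 2c√K_a, so z_c = 2c/(γ√K_a) = 2×24.5/(16.7×0.7080) = 4.144 m.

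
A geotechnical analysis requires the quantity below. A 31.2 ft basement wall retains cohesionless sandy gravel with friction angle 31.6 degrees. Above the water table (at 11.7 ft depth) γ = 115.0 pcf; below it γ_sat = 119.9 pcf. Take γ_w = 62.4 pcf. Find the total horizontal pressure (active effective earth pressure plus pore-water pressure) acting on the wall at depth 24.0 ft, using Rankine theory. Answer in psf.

1410 psf

K_a = (1 − sin φ)/(1 + sin φ) = 0.3123.
γ' = 119.9 − 62.4 = 57.50 pcf.
Effective vertical stress at 24.0 ft: σ'_v = 115.0×11.7 + 57.50×12.3 = 2053 psf.
σ'_h = K_a σ'_v = 0.3123 × 2053 = 641.2 psf; u = γ_w × 12.3 = 767.5 psf.
Total σ_h = 641.2 + 767.5 = 1409 psf.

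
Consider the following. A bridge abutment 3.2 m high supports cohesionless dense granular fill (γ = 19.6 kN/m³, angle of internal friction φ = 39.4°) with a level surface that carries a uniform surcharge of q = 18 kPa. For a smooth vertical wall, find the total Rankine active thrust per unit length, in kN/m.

35.3 kN/m

K_a = tan²(45° − φ/2) = 0.2234.
Soil triangle: ½ K_a γ H² = 0.5×0.2234×19.6×3.2² = 22.42 kN/m.
Surcharge rectangle: K_a q H = 0.2234×18×3.2 = 12.87 kN/m.
Total = 22.42 + 12.87 = 35.29 kN/m.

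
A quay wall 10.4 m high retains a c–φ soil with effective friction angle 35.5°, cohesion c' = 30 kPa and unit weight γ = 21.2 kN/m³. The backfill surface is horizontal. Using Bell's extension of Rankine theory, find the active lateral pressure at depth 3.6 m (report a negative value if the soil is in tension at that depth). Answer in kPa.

-10.7 kPa

K_a = (1 − sin φ)/(1 + sin φ) = 0.2653.
σ_a = K_a γ z − 2c√K_a = 0.2653×21.2×3.6 − 2×30×0.5150 = -10.66 kPa.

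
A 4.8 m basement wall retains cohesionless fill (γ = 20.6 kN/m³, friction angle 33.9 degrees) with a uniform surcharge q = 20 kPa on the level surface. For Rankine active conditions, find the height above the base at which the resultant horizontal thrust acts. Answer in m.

1.83 m

K_a = 0.2839.
Triangular part P₁ = ½K_aγH² = 67.37 at H/3 = 1.600 m; rectangular part P₂ = K_a q H = 27.26 at H/2 = 2.400 m.
ȳ = (P₁·1.600 + P₂·2.400)/(P₁+P₂) = 1.830 m.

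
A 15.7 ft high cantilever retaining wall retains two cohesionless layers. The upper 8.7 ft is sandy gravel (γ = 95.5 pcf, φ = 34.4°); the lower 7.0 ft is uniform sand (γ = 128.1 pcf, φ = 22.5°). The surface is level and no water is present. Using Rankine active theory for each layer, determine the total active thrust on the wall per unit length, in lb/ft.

K_a1 = tan²(45°−34.4°/2) = 0.2780; K_a2 = tan²(45°−22.5°/2) = 0.4465.
Layer 1: σ at base = K_a1 γ₁ h₁ = 231.0 psf; P₁ = ½×231.0×8.7 = 1005.
Layer 2: σ_v at top = γ₁h₁ = 830.8; σ_h top = K_a2×830.8 = 370.9; σ_h base = K_a2×(830.8+128.1×7.0) = 771.3.
P₂ = ½(370.9+771.3)×7.0 = 3998. Total P_a = 1005+3998 = 5002 lb/ft.

5000 lb/ft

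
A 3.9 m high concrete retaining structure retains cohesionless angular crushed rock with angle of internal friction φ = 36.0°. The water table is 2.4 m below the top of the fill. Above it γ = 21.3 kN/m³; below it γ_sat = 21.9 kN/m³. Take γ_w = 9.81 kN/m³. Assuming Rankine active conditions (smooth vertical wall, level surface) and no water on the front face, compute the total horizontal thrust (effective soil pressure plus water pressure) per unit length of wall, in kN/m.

K_a = tan²(45° − φ/2) = 0.2596.
γ' = 21.9 − 9.81 = 12.09 kN/m³. Depth below WT = 1.5 m.
σ'_h at WT = K_a γ d_w = 13.27 kPa; at base = 13.27 + K_a γ' × 1.5 = 17.98 kPa.
P₁ (0–2.4 m) = ½×13.27×2.4 = 15.93. P₂ (2.4–3.9 m) = ½(13.27+17.98)×1.5 = 23.44.
P_w = ½ γ_w h₂² = 0.5×9.81×1.5² = 11.04. Total = 15.93+23.44+11.04 = 50.40 kN/m.

50.4 kN/m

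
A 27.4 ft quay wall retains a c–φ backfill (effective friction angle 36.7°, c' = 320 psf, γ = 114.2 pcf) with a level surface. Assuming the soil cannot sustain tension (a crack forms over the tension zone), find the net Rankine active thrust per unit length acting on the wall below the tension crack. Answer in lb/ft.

3790 lb/ft

K_a = 0.2519; √K_a = 0.5019.
Tension-crack depth z_c = 2c/(γ√K_a) = 2×320/(114.2×0.5019) = 11.17 ft.
σ_a at base = K_a γ H − 2c√K_a = 0.2519×114.2×27.4 − 2×320×0.5019 = 466.9 psf.
P_a = ½ × 466.9 × (H − z_c) = 0.5×466.9×16.23 = 3790 lb/ft.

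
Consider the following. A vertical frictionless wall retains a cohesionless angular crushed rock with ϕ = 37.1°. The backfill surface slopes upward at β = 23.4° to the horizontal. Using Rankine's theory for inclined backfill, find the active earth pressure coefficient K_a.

0.310

K_a = cos β · (cos β − √(cos²β − cos²φ)) / (cos β + √(cos²β − cos²φ)).
cos β = 0.9178, cos φ = 0.7976, √(cos²β − cos²φ) = 0.4540.
K_a = 0.9178 × (0.9178 − 0.4540)/(0.9178 + 0.4540) = 0.3103.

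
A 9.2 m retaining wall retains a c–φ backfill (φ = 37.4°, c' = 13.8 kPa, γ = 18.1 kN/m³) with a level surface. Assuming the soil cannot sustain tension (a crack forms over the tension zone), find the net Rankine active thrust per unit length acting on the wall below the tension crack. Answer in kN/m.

82.7 kN/m

K_a = 0.2443; √K_a = 0.4942.
Tension-crack depth z_c = 2c/(γ√K_a) = 2×13.8/(18.1×0.4942) = 3.085 m.
σ_a at base = K_a γ H − 2c√K_a = 0.2443×18.1×9.2 − 2×13.8×0.4942 = 27.03 kPa.
P_a = ½ × 27.03 × (H − z_c) = 0.5×27.03×6.115 = 82.65 kN/m.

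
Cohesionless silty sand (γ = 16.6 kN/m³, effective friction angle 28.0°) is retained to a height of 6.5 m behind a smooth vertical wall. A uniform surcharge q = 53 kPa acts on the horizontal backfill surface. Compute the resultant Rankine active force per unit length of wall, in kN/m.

251 kN/m

K_a = tan²(45° − φ/2) = 0.3610.
Soil triangle: ½ K_a γ H² = 0.5×0.3610×16.6×6.5² = 126.6 kN/m.
Surcharge rectangle: K_a q H = 0.3610×53×6.5 = 124.4 kN/m.
Total = 126.6 + 124.4 = 251.0 kN/m.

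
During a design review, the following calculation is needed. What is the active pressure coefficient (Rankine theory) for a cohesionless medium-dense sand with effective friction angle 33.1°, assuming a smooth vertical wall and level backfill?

0.294

K_a = tan²(45° − φ/2) = tan²(28.45°) = 0.2936.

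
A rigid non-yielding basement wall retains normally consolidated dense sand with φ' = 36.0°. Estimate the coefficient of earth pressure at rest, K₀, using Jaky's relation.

K₀ = 1 − sin φ' = 1 − sin 36.0° = 0.4122.

0.412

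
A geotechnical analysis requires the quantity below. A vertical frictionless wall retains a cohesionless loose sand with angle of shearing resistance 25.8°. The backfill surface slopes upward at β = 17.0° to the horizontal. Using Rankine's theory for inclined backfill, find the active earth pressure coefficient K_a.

K_a = cos β · (cos β − √(cos²β − cos²φ)) / (cos β + √(cos²β − cos²φ)).
cos β = 0.9563, cos φ = 0.9003, √(cos²β − cos²φ) = 0.3224.
K_a = 0.9563 × (0.9563 − 0.3224)/(0.9563 + 0.3224) = 0.4741.

0.474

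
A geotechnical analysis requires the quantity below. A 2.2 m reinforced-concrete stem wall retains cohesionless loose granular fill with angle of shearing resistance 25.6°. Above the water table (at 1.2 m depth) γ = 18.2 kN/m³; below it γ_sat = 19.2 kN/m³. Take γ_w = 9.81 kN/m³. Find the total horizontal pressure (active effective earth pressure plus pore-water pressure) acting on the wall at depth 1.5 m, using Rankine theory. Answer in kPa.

K_a = (1 − sin φ)/(1 + sin φ) = 0.3966.
γ' = 19.2 − 9.81 = 9.390 kN/m³.
Effective vertical stress at 1.5 m: σ'_v = 18.2×1.2 + 9.390×0.300 = 24.66 kPa.
σ'_h = K_a σ'_v = 0.3966 × 24.66 = 9.778 kPa; u = γ_w × 0.300 = 2.943 kPa.
Total σ_h = 9.778 + 2.943 = 12.72 kPa.

12.7 kPa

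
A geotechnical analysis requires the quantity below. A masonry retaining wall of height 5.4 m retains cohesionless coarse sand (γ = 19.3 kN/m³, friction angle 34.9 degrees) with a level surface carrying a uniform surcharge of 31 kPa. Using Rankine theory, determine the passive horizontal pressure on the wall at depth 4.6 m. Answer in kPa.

K_p = (1 + sin φ)/(1 − sin φ) = 3.674.
σ_v = γz + q = 19.3 × 4.6 + 31 = 119.8 kPa.
σ_h = K_p σ_v = 3.674 × 119.8 = 440.1 kPa.

440 kPa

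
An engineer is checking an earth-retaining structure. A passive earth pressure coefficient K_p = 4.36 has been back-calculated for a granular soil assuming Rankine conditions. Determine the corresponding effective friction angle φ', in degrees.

38.8°

K_p = (1+sin φ)/(1−sin φ) ⇒ sin φ = (K_p − 1)/(K_p + 1) = 0.6269.
φ = arcsin(0.6269) = 38.82°.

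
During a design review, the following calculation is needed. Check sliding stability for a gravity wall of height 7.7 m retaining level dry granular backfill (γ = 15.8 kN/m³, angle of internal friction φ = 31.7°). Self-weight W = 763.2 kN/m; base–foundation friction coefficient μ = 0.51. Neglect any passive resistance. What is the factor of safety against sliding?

2.67

K_a = tan²(45° − 31.7°/2) = 0.3111.
P_a = ½K_aγH² = 0.5×0.3111×15.8×7.7² = 145.7 kN/m, acting at H/3 = 2.567 m above the base.
FS_sliding = μW / P_a = 0.51×763.2 / 145.7 = 2.671.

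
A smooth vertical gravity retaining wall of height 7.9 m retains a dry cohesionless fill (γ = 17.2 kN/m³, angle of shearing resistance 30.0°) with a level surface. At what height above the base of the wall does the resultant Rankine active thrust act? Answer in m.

2.63 m

K_a = 0.3333.
The pressure distribution is triangular, so the resultant acts at H/3 above the base = 7.9/3 = 2.633 m.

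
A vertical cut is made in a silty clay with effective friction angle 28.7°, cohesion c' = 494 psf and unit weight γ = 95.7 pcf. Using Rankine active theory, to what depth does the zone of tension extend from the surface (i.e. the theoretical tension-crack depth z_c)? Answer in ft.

K_a = tan²(45° − 28.7°/2) = 0.3511; √K_a = 0.5926.
The active pressure is zero where K_a γ z = 2c√K_a, so z_c = 2c/(γ√K_a) = 2×494/(95.7×0.5926) = 17.42 ft.

17.4 ft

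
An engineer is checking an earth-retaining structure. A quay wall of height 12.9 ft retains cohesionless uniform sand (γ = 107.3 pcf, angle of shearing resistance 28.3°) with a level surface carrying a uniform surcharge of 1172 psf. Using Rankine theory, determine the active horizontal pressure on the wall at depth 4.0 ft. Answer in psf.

571 psf

K_a = (1 − sin φ)/(1 + sin φ) = 0.3568.
σ_v = γz + q = 107.3 × 4.0 + 1172 = 1601 psf.
σ_h = K_a σ_v = 0.3568 × 1601 = 571.3 psf.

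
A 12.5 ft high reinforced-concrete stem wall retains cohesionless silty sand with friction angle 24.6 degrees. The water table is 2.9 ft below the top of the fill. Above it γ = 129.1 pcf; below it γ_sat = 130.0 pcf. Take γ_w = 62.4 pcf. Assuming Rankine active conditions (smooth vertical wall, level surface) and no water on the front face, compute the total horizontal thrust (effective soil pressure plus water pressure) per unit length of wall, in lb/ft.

5860 lb/ft

K_a = tan²(45° − φ/2) = 0.4121.
γ' = 130.0 − 62.4 = 67.60 pcf. Depth below WT = 9.6 ft.
σ'_h at WT = K_a γ d_w = 154.3 psf; at base = 154.3 + K_a γ' × 9.6 = 421.8 psf.
P₁ (0–2.9 ft) = ½×154.3×2.9 = 223.7. P₂ (2.9–12.5 ft) = ½(154.3+421.8)×9.6 = 2765.
P_w = ½ γ_w h₂² = 0.5×62.4×9.6² = 2875. Total = 223.7+2765+2875 = 5864 lb/ft.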